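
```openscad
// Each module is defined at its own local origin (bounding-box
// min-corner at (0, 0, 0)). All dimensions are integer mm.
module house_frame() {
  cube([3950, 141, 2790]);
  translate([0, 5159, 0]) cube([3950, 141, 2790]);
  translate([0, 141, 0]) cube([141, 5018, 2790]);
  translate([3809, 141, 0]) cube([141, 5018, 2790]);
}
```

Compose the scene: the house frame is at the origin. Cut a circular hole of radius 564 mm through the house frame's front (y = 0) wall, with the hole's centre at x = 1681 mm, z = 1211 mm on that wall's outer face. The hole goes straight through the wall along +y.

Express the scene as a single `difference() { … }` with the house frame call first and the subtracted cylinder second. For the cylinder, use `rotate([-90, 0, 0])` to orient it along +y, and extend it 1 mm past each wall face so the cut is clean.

difference() {
  house_frame();
  translate([1681, -1, 1211]) rotate([-90, 0, 0]) cylinder(h = 143, r = 564);
}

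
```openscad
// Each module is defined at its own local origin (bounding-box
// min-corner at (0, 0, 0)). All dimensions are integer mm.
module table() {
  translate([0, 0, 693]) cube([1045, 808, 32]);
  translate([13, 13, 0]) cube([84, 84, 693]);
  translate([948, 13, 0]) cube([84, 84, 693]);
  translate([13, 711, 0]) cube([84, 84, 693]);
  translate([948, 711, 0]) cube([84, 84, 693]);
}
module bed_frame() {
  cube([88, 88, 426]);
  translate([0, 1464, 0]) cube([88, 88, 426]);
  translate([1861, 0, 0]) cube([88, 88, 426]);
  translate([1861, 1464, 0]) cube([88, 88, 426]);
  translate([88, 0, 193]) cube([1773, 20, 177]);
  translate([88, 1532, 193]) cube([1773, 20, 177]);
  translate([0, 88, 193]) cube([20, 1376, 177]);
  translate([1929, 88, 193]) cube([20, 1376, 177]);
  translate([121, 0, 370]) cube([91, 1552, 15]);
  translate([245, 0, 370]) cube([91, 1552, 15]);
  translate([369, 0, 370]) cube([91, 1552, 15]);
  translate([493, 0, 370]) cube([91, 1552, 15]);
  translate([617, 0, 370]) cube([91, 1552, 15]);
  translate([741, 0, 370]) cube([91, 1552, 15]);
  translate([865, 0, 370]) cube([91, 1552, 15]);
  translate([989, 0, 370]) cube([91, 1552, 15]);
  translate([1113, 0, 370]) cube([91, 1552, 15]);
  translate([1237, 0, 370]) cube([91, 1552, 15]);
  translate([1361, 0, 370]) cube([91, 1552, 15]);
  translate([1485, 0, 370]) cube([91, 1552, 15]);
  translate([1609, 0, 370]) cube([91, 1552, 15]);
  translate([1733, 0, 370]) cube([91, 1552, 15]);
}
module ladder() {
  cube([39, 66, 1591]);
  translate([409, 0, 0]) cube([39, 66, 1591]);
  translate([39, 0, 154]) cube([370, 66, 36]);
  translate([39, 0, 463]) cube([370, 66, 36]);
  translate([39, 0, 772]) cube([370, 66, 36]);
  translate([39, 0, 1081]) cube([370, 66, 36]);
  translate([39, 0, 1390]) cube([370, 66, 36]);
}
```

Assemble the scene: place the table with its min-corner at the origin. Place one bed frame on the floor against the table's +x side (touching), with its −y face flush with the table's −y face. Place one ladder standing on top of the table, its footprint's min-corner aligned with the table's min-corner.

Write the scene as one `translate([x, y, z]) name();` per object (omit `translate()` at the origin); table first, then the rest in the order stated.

table();
translate([1045, 0, 0]) bed_frame();
translate([0, 0, 725]) ladder();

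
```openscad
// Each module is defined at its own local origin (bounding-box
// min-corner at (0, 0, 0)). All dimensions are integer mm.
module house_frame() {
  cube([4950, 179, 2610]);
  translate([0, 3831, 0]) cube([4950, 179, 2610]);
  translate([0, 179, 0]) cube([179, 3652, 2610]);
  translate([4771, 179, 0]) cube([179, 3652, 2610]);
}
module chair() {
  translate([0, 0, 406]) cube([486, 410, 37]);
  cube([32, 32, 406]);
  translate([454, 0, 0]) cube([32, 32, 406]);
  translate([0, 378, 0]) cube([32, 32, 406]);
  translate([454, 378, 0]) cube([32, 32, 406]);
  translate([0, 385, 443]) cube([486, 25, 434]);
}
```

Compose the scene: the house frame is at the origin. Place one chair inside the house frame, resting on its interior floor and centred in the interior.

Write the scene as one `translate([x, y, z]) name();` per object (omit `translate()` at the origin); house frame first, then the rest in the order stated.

house_frame();
translate([2232, 1800, 0]) chair();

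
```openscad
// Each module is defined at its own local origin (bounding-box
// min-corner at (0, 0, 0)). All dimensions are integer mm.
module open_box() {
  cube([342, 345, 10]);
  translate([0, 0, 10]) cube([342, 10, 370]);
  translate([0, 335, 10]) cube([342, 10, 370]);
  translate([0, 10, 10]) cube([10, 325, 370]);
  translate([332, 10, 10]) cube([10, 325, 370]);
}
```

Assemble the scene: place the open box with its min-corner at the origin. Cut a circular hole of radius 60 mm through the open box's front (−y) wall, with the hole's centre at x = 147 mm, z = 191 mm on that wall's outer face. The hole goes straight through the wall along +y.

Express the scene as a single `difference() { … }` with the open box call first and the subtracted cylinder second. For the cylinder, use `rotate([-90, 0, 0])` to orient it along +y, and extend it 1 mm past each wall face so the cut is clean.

difference() {
  open_box();
  translate([147, -1, 191]) rotate([-90, 0, 0]) cylinder(h = 12, r = 60);
}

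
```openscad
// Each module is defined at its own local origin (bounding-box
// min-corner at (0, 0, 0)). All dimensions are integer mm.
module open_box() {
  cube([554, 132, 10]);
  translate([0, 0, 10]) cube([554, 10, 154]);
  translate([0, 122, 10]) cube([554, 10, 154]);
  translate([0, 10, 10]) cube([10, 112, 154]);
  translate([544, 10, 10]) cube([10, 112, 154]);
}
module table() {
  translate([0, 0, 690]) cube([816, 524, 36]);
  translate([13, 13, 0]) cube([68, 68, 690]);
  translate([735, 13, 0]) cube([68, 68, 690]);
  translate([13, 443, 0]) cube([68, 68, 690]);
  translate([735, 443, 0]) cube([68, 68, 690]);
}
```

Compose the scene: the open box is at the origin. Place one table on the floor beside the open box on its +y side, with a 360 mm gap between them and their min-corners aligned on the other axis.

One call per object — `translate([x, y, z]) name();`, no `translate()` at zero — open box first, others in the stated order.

open_box();
translate([0, 492, 0]) table();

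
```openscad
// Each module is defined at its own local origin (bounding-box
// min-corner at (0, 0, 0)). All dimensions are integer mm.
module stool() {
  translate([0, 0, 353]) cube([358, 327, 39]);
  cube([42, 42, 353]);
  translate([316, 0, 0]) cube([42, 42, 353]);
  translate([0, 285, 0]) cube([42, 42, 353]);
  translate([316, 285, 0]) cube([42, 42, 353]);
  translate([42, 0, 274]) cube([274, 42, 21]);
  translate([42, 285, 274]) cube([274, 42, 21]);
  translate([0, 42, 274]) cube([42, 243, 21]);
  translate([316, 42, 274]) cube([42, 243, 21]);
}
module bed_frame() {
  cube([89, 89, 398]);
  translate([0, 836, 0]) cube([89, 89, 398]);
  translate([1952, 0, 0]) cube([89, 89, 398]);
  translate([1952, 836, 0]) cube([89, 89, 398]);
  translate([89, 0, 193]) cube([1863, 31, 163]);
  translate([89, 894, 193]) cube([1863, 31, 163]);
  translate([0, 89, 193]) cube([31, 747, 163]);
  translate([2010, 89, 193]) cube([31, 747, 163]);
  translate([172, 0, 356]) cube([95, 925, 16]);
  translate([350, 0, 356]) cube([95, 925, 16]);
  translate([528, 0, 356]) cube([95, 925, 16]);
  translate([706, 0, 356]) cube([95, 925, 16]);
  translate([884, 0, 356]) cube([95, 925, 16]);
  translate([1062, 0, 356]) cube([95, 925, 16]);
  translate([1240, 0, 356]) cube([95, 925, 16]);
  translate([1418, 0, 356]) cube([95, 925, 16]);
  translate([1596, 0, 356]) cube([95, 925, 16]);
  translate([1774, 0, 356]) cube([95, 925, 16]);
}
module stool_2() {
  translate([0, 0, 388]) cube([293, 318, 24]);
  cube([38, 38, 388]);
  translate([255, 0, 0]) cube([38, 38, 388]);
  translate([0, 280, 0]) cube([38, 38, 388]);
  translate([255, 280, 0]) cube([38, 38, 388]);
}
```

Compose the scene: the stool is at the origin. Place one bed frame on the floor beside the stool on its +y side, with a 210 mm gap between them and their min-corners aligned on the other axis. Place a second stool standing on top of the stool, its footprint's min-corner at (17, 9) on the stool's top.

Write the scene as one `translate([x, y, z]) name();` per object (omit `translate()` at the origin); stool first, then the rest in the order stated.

stool();
translate([0, 537, 0]) bed_frame();
translate([17, 9, 392]) stool_2();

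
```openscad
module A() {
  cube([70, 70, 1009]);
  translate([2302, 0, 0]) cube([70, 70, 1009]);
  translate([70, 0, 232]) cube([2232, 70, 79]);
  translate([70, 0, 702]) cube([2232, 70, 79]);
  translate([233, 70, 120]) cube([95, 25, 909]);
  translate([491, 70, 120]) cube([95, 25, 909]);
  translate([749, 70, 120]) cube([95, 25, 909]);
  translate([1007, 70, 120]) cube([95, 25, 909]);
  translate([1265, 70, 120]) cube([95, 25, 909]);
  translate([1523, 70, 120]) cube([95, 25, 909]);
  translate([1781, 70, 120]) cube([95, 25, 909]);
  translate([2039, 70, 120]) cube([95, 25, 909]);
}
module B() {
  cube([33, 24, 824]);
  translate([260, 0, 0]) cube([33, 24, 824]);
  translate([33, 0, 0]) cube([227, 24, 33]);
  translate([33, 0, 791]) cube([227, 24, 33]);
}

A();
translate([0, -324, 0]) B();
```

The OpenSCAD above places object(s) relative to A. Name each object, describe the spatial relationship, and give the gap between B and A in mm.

A is a fence section. B is a picture frame. The picture frame is on the floor beside the fence section on its −y side. The gap between the picture frame and the fence section is 300 mm.

The picture frame's nearest face is 300 mm from the fence section's −y face.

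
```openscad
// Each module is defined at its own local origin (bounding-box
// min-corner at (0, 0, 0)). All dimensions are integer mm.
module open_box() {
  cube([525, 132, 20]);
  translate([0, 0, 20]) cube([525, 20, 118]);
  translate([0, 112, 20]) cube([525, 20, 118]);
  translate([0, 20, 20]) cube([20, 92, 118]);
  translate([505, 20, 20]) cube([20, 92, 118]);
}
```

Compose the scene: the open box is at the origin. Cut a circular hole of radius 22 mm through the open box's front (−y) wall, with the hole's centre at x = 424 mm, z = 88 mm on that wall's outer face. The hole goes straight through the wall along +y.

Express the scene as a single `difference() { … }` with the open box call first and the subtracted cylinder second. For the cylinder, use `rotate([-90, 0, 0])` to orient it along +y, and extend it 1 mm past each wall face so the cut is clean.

difference() {
  open_box();
  translate([424, -1, 88]) rotate([-90, 0, 0]) cylinder(h = 22, r = 22);
}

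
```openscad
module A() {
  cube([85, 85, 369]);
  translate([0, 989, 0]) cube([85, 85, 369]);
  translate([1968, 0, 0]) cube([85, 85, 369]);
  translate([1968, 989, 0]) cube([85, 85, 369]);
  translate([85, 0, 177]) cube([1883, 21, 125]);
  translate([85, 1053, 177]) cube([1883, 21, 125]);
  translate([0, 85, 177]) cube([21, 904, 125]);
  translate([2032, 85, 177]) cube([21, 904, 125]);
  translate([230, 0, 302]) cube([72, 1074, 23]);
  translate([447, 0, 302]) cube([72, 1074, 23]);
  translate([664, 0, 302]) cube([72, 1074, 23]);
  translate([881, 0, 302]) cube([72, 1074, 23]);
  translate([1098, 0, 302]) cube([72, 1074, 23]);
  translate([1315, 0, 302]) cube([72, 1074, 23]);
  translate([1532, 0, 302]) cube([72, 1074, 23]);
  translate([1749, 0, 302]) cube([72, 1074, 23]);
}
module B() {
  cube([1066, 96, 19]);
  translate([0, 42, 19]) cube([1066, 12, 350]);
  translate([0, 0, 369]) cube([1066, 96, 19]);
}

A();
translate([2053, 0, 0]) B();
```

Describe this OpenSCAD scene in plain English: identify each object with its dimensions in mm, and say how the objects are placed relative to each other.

A is a bed frame 2053 mm long (x) by 1074 mm wide (y). Four 85×85 mm corner posts, 369 mm tall, at the corners of the footprint. Four rails of 21 mm thickness and 125 mm height run between adjacent posts with their undersides at z = 177 mm, their outer faces flush with the outside of the frame (the two x-running rails run between the posts' inner faces; the two y-running rails run between the posts' inner faces). 8 slats, each 72 mm wide (x) and 23 mm thick, lie across the top of the two x-running rails, running the full 1074 mm width of the frame in y; the slats are evenly spaced along x between the inner faces of the end posts with equal gaps (rounded down to the nearest mm) at the −x end and between each pair — any rounding remainder accumulates at the +x end.

B is an I-beam lying along x, 1066 mm long. Overall section height 388 mm. Two flanges 96 mm wide (y) and 19 mm thick, one on the floor and one at the top; a web 12 mm thick runs between them, centred on the flange width.

The I-beam is against the bed frame's +x side, with their −y faces flush.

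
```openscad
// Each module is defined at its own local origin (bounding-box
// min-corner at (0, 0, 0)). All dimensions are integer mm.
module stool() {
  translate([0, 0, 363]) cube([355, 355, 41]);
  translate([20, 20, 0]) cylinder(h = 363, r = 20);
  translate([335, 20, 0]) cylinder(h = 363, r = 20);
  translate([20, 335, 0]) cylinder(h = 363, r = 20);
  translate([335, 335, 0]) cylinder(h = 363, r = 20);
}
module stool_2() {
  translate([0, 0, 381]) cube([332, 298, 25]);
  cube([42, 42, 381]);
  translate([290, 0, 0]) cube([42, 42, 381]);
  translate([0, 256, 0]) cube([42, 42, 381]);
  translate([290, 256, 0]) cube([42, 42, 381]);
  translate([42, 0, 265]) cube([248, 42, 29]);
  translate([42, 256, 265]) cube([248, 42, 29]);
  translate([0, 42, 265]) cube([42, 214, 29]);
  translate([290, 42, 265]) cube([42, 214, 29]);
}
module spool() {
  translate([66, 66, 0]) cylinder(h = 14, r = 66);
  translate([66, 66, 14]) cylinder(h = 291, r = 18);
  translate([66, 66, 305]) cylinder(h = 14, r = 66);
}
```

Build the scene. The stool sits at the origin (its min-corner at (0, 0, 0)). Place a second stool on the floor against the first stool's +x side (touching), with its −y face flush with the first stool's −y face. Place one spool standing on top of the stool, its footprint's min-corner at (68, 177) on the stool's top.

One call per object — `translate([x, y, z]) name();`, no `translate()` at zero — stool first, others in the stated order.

stool();
translate([355, 0, 0]) stool_2();
translate([68, 177, 404]) spool();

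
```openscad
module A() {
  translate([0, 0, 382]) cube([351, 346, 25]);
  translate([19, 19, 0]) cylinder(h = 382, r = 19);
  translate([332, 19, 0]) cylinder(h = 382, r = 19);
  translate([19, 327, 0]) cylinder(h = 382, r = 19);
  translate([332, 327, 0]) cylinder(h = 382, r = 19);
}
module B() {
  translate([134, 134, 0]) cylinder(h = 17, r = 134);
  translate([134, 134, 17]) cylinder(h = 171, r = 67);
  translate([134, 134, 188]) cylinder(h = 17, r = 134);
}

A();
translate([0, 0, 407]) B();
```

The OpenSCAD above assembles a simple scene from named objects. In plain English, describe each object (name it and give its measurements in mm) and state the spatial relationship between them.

A is a four-legged stool. The seat is 351×346 mm, 25 mm thick, top at z = 407 mm. It stands on four round legs, each 38 mm in diameter, from z = 0 to the seat underside, each leg's axis is inset half a diameter from the nearest pair of seat edges (so the leg's bounding box is flush with the corner).

B is a spool: two coaxial disc flanges of radius 134 mm and thickness 17 mm, joined by a core cylinder of radius 67 mm and height 171 mm. The lower flange rests on z = 0 and the three cylinders share a vertical axis.

The spool is on top of the stool.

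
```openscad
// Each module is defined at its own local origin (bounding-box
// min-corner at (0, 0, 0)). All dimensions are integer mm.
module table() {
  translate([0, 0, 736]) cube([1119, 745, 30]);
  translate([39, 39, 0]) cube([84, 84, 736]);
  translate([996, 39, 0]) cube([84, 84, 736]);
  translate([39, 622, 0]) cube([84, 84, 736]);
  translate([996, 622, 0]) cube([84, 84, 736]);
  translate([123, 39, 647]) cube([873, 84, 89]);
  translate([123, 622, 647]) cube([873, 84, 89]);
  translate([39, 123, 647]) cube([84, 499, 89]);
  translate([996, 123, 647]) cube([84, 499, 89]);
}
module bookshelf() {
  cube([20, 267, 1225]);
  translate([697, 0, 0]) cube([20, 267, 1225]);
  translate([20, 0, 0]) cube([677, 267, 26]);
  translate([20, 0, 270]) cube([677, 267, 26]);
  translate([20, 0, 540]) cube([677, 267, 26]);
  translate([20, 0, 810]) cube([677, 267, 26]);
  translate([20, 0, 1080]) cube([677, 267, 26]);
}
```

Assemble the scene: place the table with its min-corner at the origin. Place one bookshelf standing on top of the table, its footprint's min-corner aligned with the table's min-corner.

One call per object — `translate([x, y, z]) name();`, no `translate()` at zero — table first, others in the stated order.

table();
translate([0, 0, 766]) bookshelf();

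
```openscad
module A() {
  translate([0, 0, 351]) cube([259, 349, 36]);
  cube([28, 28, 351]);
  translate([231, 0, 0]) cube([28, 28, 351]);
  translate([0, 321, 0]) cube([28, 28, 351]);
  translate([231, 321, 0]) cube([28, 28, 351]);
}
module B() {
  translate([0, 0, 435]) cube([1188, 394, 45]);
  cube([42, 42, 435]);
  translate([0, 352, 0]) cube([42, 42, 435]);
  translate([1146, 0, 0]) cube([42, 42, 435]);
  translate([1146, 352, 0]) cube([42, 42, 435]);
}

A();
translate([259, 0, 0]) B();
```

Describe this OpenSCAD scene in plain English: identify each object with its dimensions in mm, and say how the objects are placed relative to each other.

A is a four-legged stool. The seat is 259×349 mm, 36 mm thick, top at z = 387 mm. It stands on four square legs, each 28×28 mm in cross-section, from z = 0 to the seat underside, each flush with a corner of the seat.

B is a bench: a 1188×394 mm seat slab, 45 mm thick, top at z = 480 mm, on four 42×42 mm square legs flush with the seat corners and standing on z = 0.

The bench is against the stool's +x side, with their −y faces flush.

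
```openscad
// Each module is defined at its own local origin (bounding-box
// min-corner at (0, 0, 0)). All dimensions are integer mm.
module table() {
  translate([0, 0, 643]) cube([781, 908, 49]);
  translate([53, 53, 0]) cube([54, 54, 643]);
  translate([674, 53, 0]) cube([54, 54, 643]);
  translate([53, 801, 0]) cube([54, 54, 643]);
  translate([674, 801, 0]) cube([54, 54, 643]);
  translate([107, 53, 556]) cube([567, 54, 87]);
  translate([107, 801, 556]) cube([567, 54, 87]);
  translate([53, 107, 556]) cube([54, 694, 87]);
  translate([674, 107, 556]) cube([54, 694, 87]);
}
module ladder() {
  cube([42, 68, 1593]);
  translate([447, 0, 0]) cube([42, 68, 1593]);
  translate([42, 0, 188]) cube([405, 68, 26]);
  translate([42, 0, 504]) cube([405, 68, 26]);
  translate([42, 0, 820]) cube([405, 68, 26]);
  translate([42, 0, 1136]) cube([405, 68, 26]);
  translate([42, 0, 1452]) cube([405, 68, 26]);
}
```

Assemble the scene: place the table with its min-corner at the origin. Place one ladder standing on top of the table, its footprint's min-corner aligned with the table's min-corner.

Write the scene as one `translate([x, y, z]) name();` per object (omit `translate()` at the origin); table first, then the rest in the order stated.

table();
translate([0, 0, 692]) ladder();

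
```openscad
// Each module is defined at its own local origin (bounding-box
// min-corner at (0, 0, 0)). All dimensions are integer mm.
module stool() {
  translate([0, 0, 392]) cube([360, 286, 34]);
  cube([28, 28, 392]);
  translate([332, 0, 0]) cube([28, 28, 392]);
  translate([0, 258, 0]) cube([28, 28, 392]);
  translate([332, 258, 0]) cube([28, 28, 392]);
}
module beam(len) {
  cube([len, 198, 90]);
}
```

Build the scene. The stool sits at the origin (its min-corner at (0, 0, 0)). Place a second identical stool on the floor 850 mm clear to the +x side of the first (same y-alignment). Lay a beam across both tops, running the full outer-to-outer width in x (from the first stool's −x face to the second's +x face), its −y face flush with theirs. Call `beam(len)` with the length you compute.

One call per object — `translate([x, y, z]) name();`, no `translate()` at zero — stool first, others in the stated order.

stool();
translate([1210, 0, 0]) stool();
translate([0, 0, 426]) beam(1570);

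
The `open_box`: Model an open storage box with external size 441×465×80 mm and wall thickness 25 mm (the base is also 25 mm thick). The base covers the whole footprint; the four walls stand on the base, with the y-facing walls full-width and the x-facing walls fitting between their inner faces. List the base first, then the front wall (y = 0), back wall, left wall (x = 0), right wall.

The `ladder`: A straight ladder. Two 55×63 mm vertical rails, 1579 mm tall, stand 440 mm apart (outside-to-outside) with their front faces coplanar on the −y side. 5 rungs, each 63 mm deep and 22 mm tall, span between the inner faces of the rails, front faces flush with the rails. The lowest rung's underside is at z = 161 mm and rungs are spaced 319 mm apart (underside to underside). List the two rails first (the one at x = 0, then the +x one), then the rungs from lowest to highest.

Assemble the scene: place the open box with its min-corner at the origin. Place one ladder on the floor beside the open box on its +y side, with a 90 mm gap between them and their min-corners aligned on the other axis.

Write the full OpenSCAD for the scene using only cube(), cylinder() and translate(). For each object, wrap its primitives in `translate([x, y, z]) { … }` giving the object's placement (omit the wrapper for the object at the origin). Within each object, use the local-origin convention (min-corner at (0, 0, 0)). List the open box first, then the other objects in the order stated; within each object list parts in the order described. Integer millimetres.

cube([441, 465, 25]);
translate([0, 0, 25]) cube([441, 25, 55]);
translate([0, 440, 25]) cube([441, 25, 55]);
translate([0, 25, 25]) cube([25, 415, 55]);
translate([416, 25, 25]) cube([25, 415, 55]);
translate([0, 555, 0]) {
  cube([55, 63, 1579]);
  translate([385, 0, 0]) cube([55, 63, 1579]);
  translate([55, 0, 161]) cube([330, 63, 22]);
  translate([55, 0, 480]) cube([330, 63, 22]);
  translate([55, 0, 799]) cube([330, 63, 22]);
  translate([55, 0, 1118]) cube([330, 63, 22]);
  translate([55, 0, 1437]) cube([330, 63, 22]);
}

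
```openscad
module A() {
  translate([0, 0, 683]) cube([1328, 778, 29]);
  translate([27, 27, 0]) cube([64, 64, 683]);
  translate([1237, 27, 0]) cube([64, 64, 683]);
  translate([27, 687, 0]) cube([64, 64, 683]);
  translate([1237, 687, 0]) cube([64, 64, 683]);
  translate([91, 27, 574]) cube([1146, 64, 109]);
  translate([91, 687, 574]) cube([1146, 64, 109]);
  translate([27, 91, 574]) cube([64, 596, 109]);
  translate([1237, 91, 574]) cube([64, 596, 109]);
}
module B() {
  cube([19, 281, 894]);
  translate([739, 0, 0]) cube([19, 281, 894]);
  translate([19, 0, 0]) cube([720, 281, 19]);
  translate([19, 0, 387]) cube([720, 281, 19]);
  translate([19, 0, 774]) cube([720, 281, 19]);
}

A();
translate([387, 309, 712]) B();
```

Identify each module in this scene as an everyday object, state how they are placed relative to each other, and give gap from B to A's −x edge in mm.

A is a table. B is a bookshelf. The bookshelf is on top of the table. The gap from the bookshelf to the table's −x edge is 387 mm.

The bookshelf's min-x is at 387; the table's min-x is 0; gap = 387 mm.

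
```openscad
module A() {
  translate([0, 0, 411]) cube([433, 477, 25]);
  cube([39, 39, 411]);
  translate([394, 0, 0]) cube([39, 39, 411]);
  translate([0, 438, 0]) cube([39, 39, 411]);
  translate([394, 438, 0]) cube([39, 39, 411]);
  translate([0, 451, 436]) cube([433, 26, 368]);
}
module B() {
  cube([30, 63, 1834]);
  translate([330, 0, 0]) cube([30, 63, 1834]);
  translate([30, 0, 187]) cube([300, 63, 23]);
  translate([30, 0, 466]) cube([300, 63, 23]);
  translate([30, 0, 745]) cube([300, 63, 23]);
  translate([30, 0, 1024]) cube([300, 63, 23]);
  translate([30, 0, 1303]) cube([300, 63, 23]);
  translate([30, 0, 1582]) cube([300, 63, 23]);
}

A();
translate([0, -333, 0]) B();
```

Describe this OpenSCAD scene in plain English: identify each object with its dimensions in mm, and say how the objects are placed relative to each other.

A is a chair. The seat is a 433×477×25 mm slab with its top at z = 436 mm, on four 39×39 mm corner legs (flush with the seat edges, standing on z = 0). A flat backrest 26 mm thick, 368 mm tall, spans the full seat width and rises from the seat top along its +y edge, rear face flush with the rear of the seat.

B is a straight ladder. Two 30×63 mm vertical rails, 1834 mm tall, stand 360 mm apart (outside-to-outside) with their front faces coplanar on the −y side. 6 rungs, each 63 mm deep and 23 mm tall, span between the inner faces of the rails, front faces flush with the rails. The lowest rung's underside is at z = 187 mm and rungs are spaced 279 mm apart (underside to underside).

The ladder is on the floor beside the chair on its −y side.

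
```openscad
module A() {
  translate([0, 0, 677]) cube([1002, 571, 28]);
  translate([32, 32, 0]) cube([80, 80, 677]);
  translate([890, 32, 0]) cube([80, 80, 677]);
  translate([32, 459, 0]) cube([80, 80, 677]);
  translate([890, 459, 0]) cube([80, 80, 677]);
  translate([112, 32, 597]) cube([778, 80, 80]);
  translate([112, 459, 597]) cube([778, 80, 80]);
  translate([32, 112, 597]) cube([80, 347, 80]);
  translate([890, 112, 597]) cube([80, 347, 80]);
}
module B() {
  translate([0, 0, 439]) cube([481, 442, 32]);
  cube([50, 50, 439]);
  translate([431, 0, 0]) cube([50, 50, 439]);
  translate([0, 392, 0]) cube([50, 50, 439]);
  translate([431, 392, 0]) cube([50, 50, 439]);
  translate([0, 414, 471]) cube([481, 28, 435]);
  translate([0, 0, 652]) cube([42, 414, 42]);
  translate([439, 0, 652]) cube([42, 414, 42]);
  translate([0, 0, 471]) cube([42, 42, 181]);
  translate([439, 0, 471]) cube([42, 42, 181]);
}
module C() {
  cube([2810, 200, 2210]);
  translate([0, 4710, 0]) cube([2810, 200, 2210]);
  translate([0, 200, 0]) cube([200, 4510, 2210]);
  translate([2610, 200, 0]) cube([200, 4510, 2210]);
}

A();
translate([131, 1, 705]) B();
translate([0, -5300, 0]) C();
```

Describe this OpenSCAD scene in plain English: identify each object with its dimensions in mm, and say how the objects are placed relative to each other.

A is a table with a 1002×571 mm rectangular top, 28 mm thick, top surface at z = 705 mm, supported by four 80×80 mm square legs, each inset 32 mm from the nearest pair of top edges, running from the floor. Four apron rails, 80 mm thick and 80 mm tall, run between adjacent legs with their top edges flush with the underside of the top and their outer faces flush with the legs' outer faces.

B is a chair. The seat is a 481×442×32 mm slab with its top at z = 471 mm, on four 50×50 mm corner legs (flush with the seat edges, standing on z = 0). A flat backrest 28 mm thick, 435 mm tall, spans the full seat width and rises from the seat top along its +y edge, rear face flush with the rear of the seat. Two armrests of 42×42 mm section run along each side from the seat's front edge to the front of the backrest, top faces 223 mm above the seat top and outer faces flush with the seat's x-edges; a 42×42 mm post under the front of each armrest stands on the seat at the front corner.

C is a box-shaped house frame (walls only): outside footprint 2810×4910 mm, wall height 2210 mm, wall thickness 200 mm. The two y-facing walls run the full x-width; the two x-facing walls fit between the inner faces of the y-facing walls.

The chair is on top of the table. The house frame is on the floor beside the table on its −y side.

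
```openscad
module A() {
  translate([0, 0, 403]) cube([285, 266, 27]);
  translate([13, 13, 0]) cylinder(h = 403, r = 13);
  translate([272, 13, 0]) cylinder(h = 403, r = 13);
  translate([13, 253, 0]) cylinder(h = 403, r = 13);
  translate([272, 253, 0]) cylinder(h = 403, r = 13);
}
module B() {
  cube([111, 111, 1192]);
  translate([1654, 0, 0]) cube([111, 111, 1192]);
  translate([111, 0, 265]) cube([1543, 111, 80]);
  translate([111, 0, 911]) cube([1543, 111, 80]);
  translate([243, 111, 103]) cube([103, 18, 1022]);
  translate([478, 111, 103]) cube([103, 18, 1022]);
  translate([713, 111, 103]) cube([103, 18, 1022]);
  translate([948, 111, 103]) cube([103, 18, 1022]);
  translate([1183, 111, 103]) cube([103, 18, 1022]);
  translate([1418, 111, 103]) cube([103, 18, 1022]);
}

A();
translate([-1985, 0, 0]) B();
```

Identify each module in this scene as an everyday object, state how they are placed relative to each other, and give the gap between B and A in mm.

A is a stool. B is a fence section. The fence section is on the floor beside the stool on its −x side. The gap between the fence section and the stool is 220 mm.

The fence section's nearest face is 220 mm from the stool's −x face.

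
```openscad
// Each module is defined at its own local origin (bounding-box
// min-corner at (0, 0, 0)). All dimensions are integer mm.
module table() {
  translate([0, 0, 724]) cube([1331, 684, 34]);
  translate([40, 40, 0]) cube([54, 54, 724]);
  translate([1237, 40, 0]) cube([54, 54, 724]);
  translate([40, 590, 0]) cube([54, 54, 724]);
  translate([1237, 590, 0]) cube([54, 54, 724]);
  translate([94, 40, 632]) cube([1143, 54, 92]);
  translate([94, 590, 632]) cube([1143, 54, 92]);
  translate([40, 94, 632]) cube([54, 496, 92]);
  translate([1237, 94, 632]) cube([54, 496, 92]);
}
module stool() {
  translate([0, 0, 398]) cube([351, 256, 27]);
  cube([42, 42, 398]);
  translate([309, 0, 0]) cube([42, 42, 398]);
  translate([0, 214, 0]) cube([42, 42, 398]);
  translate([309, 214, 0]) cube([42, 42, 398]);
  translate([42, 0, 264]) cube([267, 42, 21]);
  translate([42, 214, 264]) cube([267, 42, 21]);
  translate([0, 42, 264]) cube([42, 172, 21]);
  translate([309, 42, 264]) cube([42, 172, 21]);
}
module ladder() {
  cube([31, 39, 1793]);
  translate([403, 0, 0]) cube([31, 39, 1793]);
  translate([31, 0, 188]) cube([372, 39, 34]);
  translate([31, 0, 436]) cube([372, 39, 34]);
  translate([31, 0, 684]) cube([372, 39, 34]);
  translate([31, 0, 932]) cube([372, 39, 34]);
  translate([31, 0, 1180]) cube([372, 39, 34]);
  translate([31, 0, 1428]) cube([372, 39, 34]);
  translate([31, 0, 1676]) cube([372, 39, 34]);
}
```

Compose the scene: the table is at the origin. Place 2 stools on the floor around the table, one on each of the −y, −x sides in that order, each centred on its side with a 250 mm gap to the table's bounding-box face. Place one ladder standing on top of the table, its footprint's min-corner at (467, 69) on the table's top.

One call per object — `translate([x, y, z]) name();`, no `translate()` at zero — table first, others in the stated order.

table();
translate([490, -506, 0]) stool();
translate([-601, 214, 0]) stool();
translate([467, 69, 758]) ladder();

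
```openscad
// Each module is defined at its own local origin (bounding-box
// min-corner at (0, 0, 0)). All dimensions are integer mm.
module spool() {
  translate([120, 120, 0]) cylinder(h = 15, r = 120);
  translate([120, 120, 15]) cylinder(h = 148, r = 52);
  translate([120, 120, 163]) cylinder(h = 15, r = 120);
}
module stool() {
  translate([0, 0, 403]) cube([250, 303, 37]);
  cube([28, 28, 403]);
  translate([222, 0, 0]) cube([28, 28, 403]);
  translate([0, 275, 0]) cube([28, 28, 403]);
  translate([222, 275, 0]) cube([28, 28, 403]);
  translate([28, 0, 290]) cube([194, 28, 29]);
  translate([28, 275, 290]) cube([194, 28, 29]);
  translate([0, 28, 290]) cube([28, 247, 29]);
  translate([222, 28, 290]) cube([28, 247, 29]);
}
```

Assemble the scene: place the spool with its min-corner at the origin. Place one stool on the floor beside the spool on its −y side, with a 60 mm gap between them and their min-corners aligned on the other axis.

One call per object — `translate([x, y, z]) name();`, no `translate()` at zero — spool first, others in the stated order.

spool();
translate([0, -363, 0]) stool();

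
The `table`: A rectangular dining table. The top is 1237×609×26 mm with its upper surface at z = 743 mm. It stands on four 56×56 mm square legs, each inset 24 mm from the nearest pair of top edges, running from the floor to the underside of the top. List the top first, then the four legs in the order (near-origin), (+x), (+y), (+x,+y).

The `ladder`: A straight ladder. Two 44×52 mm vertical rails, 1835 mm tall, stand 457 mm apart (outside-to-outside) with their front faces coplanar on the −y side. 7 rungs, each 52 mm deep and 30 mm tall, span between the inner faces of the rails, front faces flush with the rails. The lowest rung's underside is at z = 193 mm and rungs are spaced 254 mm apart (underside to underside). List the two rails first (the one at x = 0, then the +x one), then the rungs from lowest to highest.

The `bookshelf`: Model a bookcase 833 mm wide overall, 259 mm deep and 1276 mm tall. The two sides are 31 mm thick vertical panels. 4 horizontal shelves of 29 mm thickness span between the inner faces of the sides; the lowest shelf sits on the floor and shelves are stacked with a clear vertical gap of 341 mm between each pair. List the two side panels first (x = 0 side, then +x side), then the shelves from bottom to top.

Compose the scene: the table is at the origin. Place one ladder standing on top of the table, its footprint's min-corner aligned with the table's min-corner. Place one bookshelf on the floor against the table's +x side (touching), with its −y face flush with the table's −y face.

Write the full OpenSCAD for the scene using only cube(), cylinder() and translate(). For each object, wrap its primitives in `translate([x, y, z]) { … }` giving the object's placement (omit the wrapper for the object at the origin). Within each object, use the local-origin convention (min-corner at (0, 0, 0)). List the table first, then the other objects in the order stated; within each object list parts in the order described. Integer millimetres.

translate([0, 0, 717]) cube([1237, 609, 26]);
translate([24, 24, 0]) cube([56, 56, 717]);
translate([1157, 24, 0]) cube([56, 56, 717]);
translate([24, 529, 0]) cube([56, 56, 717]);
translate([1157, 529, 0]) cube([56, 56, 717]);
translate([0, 0, 743]) {
  cube([44, 52, 1835]);
  translate([413, 0, 0]) cube([44, 52, 1835]);
  translate([44, 0, 193]) cube([369, 52, 30]);
  translate([44, 0, 447]) cube([369, 52, 30]);
  translate([44, 0, 701]) cube([369, 52, 30]);
  translate([44, 0, 955]) cube([369, 52, 30]);
  translate([44, 0, 1209]) cube([369, 52, 30]);
  translate([44, 0, 1463]) cube([369, 52, 30]);
  translate([44, 0, 1717]) cube([369, 52, 30]);
}
translate([1237, 0, 0]) {
  cube([31, 259, 1276]);
  translate([802, 0, 0]) cube([31, 259, 1276]);
  translate([31, 0, 0]) cube([771, 259, 29]);
  translate([31, 0, 370]) cube([771, 259, 29]);
  translate([31, 0, 740]) cube([771, 259, 29]);
  translate([31, 0, 1110]) cube([771, 259, 29]);
}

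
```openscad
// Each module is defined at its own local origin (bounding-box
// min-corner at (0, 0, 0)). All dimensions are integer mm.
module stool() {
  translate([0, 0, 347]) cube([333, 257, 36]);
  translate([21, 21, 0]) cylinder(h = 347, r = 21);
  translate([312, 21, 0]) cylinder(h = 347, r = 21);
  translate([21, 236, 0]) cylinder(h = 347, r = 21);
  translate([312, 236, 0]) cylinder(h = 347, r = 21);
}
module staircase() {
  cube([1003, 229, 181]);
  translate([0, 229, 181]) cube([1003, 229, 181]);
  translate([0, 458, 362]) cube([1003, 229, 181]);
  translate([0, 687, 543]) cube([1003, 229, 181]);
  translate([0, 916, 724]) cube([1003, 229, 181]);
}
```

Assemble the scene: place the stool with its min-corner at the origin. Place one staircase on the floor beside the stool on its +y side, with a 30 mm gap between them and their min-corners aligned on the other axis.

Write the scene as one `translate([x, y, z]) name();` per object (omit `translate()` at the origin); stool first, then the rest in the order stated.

stool();
translate([0, 287, 0]) staircase();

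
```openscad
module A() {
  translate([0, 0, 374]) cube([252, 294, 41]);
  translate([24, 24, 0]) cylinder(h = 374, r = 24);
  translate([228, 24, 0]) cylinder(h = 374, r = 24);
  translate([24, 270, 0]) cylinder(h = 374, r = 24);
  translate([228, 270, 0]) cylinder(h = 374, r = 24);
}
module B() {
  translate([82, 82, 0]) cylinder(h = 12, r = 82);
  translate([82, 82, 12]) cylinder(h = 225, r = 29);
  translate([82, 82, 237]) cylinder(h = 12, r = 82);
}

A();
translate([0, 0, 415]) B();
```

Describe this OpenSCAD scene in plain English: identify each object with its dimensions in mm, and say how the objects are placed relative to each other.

A is a four-legged stool. The seat is 252×294 mm, 41 mm thick, top at z = 415 mm. It stands on four round legs, each 48 mm in diameter, from z = 0 to the seat underside, each leg's axis is inset half a diameter from the nearest pair of seat edges (so the leg's bounding box is flush with the corner).

B is a spool: two coaxial disc flanges of radius 82 mm and thickness 12 mm, joined by a core cylinder of radius 29 mm and height 225 mm. The lower flange rests on z = 0 and the three cylinders share a vertical axis.

The spool is on top of the stool.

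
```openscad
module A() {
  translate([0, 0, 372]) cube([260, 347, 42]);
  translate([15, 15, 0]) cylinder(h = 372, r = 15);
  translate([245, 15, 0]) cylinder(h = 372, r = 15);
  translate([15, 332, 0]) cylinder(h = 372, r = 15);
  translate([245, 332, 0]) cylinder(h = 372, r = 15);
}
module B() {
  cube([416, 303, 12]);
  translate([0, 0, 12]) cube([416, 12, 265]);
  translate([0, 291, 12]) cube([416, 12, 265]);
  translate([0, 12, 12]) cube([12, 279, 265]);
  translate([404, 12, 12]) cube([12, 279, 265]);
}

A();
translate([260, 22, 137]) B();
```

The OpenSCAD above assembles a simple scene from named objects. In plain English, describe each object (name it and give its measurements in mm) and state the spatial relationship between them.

A is a simple wooden stool: a rectangular seat 260 mm (x) by 347 mm (y), 42 mm thick, top face at z = 414 mm, on four round legs, each 30 mm in diameter. The legs rest on z = 0, each leg's axis is inset half a diameter from the nearest pair of seat edges (so the leg's bounding box is flush with the corner).

B is an open-topped rectangular box: outside dimensions 416×303×277 mm, with a uniform wall and base thickness of 12 mm. The base is a full 416×303 slab on the floor; four walls sit on top of the base. The front and back walls (the −y and +y sides) span the full width; the two side walls fit between them.

The open box is beside the stool with their tops flush at z = 414.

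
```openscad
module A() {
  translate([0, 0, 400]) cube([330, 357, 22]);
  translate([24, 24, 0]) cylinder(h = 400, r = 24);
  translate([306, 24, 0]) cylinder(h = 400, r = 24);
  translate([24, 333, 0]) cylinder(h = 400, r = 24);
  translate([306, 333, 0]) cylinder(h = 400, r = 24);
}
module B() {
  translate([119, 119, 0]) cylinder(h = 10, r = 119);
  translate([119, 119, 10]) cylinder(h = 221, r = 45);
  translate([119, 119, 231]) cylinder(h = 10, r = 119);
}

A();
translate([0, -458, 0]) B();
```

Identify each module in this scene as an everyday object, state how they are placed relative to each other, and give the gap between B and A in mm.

A is a stool. B is a spool. The spool is on the floor beside the stool on its −y side. The gap between the spool and the stool is 220 mm.

The spool's nearest face is 220 mm from the stool's −y face.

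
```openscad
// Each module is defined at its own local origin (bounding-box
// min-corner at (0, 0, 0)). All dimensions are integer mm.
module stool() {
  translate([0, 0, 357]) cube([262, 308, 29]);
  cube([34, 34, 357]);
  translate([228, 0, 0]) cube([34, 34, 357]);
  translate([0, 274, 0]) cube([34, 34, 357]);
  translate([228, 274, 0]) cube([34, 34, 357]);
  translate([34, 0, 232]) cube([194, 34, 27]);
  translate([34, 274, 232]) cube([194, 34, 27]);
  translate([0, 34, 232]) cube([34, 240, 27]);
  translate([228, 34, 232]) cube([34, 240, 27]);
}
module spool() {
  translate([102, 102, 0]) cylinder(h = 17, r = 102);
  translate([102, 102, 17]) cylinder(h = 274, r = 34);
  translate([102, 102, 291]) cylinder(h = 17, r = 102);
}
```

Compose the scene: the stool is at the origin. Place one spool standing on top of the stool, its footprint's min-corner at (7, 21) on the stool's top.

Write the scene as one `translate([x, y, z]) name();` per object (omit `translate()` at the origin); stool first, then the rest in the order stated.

stool();
translate([7, 21, 386]) spool();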